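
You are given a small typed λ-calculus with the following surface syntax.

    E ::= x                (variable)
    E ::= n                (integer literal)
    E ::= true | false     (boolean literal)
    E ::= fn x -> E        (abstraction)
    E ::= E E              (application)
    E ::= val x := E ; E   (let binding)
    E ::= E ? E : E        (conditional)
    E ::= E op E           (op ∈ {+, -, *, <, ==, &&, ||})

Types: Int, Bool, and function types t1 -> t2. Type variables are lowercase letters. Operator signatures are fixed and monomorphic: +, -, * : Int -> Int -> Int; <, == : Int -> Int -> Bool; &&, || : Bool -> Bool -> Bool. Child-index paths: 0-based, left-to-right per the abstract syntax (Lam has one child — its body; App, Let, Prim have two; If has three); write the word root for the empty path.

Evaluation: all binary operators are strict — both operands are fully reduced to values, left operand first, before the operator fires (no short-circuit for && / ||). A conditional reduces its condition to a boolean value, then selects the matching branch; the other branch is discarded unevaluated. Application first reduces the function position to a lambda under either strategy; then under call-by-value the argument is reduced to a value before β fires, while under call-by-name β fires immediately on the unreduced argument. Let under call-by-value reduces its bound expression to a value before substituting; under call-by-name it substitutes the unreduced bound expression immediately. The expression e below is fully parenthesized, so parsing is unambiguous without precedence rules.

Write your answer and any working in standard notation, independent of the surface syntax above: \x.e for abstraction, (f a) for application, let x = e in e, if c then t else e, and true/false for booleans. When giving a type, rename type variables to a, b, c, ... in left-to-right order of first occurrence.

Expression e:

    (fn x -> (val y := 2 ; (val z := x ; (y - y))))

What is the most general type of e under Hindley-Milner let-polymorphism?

Trace:
let y : Int
x : a
let z : a
y : Int
  unify Int ~ Int
y : Int
  unify Int ~ Int
\x._ : a -> Int

Answer: a -> Int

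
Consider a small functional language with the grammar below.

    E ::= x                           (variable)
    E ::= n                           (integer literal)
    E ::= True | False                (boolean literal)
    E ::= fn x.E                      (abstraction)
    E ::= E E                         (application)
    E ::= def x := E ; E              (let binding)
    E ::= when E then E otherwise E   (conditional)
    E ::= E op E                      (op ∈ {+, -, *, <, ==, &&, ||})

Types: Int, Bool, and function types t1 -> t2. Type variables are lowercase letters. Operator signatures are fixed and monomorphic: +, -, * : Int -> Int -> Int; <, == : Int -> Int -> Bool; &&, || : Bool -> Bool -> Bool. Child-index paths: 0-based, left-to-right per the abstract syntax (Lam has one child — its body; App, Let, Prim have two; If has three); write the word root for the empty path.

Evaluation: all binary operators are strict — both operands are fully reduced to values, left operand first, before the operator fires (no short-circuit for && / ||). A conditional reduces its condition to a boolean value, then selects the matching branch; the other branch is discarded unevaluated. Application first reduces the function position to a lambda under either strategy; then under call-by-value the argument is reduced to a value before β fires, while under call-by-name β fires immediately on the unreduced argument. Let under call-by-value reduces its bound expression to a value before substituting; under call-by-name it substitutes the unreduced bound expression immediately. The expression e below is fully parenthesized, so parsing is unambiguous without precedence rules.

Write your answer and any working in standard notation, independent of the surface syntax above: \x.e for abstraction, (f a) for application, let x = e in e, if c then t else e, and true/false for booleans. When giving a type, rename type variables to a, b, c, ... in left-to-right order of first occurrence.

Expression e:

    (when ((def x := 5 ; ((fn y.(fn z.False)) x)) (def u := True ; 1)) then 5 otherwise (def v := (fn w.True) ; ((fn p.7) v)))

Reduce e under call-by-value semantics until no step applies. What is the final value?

Trace:
step 0: (if ((let x = 5 in ((\y.(\z.false)) x)) (let u = true in 1)) then 5 else (let v = (\w.true) in ((\p.7) v)))
step 1: [let@0.0] (if (((\y.(\z.false)) 5) (let u = true in 1)) then 5 else (let v = (\w.true) in ((\p.7) v)))
step 2: [beta@0.0] (if ((\z.false) (let u = true in 1)) then 5 else (let v = (\w.true) in ((\p.7) v)))
step 3: [let@0.1] (if ((\z.false) 1) then 5 else (let v = (\w.true) in ((\p.7) v)))
step 4: [beta@0] (if false then 5 else (let v = (\w.true) in ((\p.7) v)))
step 5: [if@root] (let v = (\w.true) in ((\p.7) v))
step 6: [let@root] ((\p.7) (\w.true))
step 7: [beta@root] 7

Answer: 7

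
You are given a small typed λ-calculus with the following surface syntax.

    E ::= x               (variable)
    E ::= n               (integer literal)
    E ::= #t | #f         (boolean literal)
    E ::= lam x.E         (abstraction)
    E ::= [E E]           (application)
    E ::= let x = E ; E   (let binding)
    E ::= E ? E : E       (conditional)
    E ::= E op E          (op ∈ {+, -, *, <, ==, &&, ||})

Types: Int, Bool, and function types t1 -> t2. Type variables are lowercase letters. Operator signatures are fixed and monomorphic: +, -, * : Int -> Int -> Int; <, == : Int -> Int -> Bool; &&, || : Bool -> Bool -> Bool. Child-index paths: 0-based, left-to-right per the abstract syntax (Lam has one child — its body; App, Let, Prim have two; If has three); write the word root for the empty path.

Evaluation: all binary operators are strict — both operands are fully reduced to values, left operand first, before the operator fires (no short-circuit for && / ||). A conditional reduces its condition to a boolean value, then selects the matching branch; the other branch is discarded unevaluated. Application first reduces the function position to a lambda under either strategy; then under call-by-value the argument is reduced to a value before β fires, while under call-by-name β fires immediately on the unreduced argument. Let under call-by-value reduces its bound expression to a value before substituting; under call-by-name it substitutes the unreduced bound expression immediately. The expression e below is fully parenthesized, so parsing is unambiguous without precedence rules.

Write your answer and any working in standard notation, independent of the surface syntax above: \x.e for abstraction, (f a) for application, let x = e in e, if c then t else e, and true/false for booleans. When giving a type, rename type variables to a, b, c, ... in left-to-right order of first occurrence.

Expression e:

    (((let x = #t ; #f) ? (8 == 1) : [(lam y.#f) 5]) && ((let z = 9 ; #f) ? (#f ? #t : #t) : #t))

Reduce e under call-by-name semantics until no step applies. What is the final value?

Working:
step 0: ((if (let x = true in false) then (8 == 1) else ((\y.false) 5)) && (if (let z = 9 in false) then (if false then true else true) else true))
step 1: [let@0.0] ((if false then (8 == 1) else ((\y.false) 5)) && (if (let z = 9 in false) then (if false then true else true) else true))
step 2: [if@0] (((\y.false) 5) && (if (let z = 9 in false) then (if false then true else true) else true))
step 3: [beta@0] (false && (if (let z = 9 in false) then (if false then true else true) else true))
step 4: [let@1.0] (false && (if false then (if false then true else true) else true))
step 5: [if@1] (false && true)
step 6: [delta@root] false

Answer: false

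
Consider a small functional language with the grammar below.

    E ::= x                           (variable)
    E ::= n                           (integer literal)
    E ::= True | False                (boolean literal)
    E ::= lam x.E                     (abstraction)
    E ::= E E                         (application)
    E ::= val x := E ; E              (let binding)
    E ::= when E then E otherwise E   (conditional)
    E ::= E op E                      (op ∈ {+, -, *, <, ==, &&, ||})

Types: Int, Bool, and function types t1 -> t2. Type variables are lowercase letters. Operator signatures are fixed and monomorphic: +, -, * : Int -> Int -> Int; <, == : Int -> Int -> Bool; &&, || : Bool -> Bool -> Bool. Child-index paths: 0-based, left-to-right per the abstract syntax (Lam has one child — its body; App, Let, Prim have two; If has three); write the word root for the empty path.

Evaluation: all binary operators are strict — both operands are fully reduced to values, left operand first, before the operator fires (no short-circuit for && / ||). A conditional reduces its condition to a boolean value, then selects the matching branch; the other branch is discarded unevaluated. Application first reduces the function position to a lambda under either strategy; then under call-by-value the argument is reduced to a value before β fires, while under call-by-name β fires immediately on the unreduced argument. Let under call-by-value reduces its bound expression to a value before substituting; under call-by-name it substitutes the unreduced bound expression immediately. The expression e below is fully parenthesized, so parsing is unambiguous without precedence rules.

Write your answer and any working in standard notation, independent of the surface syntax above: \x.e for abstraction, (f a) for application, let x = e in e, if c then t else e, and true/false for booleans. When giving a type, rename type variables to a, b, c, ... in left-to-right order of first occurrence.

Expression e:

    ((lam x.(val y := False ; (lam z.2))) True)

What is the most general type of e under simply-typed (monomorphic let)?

Answer: a -> Int

Trace:
let y : Bool
\z._ : b -> Int
\x._ : a -> b -> Int
  unify a -> b -> Int ~ Bool -> c
  unify a ~ Bool
  unify b -> Int ~ c
_ _ : b -> Int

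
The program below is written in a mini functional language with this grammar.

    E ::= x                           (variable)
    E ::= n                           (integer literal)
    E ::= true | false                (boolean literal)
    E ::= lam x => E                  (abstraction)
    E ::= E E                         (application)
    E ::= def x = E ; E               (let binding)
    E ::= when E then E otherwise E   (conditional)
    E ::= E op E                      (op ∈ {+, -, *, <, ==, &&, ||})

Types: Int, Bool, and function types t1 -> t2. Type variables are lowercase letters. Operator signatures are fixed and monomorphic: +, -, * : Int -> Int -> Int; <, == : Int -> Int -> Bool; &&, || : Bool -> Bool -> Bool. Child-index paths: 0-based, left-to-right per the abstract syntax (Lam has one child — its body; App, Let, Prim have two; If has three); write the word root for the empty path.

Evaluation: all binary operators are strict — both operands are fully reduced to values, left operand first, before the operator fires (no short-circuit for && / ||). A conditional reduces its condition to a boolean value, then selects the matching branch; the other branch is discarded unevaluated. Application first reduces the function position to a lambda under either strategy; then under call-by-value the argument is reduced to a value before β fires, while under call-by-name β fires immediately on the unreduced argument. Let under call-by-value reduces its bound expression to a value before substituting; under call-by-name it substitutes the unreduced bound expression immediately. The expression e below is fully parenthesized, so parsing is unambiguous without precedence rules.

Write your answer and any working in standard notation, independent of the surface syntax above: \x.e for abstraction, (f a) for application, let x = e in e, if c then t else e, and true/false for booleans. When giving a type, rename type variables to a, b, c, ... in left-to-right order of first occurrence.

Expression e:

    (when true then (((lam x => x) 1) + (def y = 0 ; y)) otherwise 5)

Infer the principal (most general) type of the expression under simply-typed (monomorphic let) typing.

Trace:
  unify Bool ~ Bool
x : a
\x._ : a -> a
  unify a -> a ~ Int -> b
  unify a ~ Int
  unify Int ~ b
_ _ : Int
  unify Int ~ Int
let y : Int
y : Int
  unify Int ~ Int
  unify Int ~ Int

Answer: Int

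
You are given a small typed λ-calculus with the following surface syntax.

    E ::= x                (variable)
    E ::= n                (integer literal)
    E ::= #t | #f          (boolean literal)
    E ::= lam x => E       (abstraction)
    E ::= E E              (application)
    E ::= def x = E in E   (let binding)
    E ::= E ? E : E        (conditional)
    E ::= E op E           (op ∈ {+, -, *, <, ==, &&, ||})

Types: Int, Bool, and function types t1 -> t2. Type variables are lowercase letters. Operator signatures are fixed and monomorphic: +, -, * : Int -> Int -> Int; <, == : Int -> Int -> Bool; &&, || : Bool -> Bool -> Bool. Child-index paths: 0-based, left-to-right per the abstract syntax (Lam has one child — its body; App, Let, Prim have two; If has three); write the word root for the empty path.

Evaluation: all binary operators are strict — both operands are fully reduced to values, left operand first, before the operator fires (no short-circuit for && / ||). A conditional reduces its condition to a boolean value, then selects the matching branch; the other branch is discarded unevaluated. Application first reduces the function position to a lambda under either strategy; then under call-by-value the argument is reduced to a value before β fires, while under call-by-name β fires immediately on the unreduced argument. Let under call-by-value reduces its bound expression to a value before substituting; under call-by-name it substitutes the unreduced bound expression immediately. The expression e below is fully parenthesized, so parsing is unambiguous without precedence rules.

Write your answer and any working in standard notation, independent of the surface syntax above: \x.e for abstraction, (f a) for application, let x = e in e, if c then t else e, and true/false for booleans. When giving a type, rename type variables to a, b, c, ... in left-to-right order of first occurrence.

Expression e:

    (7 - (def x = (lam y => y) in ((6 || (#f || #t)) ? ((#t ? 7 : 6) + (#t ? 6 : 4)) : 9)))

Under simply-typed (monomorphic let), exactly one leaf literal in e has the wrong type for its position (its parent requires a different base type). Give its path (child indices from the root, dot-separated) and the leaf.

Answer: 1.1.0.0 : 6

Derivation:
  unify Int ~ Int
y : a
\y._ : a -> a
let x : a -> a
  unify Int ~ Bool
  FAIL: mismatch Int ~ Bool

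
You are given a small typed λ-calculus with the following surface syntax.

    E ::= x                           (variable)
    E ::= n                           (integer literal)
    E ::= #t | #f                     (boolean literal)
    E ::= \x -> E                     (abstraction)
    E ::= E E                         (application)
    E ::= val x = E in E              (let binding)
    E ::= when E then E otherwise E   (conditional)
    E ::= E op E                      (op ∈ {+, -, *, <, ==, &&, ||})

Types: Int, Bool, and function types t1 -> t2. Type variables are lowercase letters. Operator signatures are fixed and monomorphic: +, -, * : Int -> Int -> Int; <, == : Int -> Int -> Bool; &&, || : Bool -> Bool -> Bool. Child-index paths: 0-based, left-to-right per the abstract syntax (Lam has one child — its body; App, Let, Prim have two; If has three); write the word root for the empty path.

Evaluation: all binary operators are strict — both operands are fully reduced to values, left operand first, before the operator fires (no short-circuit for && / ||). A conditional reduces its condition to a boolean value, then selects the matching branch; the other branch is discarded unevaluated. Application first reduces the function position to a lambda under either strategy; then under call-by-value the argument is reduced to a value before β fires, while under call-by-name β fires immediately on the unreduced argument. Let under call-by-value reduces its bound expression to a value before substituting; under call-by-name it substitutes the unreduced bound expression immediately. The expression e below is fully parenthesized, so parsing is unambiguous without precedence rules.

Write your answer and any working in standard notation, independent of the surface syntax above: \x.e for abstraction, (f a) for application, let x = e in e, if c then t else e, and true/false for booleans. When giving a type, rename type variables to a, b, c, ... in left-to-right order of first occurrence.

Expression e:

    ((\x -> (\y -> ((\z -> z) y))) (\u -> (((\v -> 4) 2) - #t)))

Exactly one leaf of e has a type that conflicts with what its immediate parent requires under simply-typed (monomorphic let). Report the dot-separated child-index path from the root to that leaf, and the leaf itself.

Answer: 1.0.1 : true

Working:
z : c
\z._ : c -> c
y : b
  unify c -> c ~ b -> d
  unify c ~ b
  unify b ~ d
_ _ : d
\y._ : d -> d
\x._ : a -> d -> d
\v._ : f -> Int
  unify f -> Int ~ Int -> g
  unify f ~ Int
  unify Int ~ g
_ _ : Int
  unify Int ~ Int
  unify Bool ~ Int
  FAIL: mismatch Bool ~ Int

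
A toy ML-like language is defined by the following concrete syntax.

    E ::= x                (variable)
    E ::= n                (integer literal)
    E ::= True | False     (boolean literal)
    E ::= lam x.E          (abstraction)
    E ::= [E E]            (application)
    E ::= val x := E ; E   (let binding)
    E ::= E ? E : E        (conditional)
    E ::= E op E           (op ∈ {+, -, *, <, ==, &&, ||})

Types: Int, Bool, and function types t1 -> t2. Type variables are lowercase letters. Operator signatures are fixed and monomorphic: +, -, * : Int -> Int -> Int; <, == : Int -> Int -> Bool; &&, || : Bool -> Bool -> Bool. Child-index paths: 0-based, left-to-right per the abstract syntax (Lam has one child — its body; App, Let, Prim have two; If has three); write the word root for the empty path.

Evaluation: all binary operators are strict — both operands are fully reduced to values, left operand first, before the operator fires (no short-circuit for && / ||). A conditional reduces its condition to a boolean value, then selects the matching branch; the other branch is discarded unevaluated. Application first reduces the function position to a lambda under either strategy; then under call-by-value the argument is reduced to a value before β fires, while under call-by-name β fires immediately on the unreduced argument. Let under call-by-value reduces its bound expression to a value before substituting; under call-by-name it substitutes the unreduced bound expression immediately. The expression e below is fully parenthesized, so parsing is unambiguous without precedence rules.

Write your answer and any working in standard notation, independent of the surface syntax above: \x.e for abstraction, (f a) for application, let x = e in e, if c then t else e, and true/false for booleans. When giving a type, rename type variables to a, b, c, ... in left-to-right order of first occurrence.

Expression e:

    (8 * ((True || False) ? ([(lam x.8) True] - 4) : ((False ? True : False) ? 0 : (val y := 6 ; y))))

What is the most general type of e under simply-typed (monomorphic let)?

Answer: Int

Derivation:
  unify Int ~ Int
  unify Bool ~ Bool
  unify Bool ~ Bool
  unify Bool ~ Bool
\x._ : a -> Int
  unify a -> Int ~ Bool -> b
  unify a ~ Bool
  unify Int ~ b
_ _ : Int
  unify Int ~ Int
  unify Int ~ Int
  unify Bool ~ Bool
  unify Bool ~ Bool
  unify Bool ~ Bool
let y : Int
y : Int
  unify Int ~ Int
  unify Int ~ Int
  unify Int ~ Int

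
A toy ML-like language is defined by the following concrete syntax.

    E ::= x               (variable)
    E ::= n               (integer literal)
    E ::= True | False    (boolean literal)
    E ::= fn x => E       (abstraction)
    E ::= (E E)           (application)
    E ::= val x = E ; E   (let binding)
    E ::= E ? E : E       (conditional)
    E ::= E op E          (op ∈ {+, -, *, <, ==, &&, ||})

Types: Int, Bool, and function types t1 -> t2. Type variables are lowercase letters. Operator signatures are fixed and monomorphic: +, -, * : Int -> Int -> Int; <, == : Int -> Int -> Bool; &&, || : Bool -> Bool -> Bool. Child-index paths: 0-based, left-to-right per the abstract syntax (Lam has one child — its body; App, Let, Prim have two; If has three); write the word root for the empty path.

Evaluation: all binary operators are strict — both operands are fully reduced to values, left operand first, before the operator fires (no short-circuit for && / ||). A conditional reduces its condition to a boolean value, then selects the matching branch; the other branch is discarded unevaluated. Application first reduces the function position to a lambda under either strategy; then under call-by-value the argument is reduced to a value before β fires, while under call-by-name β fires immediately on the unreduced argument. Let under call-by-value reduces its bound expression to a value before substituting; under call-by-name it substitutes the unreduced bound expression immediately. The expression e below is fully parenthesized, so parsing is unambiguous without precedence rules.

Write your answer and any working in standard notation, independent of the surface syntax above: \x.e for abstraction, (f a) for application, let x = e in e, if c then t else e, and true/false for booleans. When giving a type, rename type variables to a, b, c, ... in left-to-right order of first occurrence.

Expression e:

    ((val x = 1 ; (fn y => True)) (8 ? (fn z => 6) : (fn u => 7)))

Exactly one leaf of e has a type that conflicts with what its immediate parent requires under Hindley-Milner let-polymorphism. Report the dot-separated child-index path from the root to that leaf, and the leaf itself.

Working:
let x : Int
\y._ : a -> Bool
  unify Int ~ Bool
  FAIL: mismatch Int ~ Bool

Answer: 1.0 : 8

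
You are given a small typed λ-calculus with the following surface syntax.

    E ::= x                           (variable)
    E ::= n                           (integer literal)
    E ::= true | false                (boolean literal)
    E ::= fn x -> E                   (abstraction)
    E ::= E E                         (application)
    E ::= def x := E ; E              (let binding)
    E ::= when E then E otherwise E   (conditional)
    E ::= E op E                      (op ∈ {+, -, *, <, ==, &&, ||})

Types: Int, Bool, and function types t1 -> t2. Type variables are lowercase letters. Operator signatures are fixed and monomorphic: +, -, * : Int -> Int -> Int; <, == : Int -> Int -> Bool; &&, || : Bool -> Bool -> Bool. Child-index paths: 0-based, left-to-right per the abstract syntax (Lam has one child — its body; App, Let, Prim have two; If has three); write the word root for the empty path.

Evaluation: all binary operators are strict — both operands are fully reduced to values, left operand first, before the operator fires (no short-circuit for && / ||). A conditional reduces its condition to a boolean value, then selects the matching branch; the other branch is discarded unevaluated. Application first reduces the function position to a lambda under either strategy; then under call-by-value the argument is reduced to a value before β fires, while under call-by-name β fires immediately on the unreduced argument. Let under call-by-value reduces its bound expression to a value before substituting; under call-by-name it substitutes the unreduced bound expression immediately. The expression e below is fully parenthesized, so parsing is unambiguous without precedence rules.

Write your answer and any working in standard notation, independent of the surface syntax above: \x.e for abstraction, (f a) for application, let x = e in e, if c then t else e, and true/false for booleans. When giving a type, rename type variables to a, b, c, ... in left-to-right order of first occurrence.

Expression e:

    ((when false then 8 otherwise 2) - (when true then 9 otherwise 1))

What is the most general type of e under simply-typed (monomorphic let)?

Derivation:
  unify Bool ~ Bool
  unify Int ~ Int
  unify Int ~ Int
  unify Bool ~ Bool
  unify Int ~ Int
  unify Int ~ Int

Answer: Int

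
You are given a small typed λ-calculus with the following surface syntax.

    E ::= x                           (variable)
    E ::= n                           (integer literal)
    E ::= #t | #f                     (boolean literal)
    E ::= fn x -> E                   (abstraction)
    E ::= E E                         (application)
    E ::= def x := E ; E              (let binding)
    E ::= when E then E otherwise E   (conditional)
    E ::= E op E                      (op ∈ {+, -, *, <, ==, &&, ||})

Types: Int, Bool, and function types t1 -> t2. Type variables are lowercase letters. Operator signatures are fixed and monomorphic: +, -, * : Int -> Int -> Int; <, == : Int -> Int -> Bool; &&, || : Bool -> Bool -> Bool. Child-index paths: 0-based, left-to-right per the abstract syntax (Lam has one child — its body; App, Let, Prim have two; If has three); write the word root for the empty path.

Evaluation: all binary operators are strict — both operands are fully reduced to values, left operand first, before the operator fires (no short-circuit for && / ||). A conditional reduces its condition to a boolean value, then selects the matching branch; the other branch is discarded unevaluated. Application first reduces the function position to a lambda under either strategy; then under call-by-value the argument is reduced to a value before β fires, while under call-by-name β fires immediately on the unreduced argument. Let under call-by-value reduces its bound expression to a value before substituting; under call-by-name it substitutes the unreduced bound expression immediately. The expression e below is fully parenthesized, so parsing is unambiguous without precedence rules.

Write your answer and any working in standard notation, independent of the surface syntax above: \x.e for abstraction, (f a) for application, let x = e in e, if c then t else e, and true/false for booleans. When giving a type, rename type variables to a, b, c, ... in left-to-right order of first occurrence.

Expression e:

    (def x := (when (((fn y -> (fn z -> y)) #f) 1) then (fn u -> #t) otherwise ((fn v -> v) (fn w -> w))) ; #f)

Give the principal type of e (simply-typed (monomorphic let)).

Answer: Bool

Trace:
y : a
\z._ : b -> a
\y._ : a -> b -> a
  unify a -> b -> a ~ Bool -> c
  unify a ~ Bool
  unify b -> Bool ~ c
_ _ : b -> Bool
  unify b -> Bool ~ Int -> d
  unify b ~ Int
  unify Bool ~ d
_ _ : Bool
  unify Bool ~ Bool
\u._ : e -> Bool
v : f
\v._ : f -> f
w : g
\w._ : g -> g
  unify f -> f ~ (g -> g) -> h
  unify f ~ g -> g
  unify g -> g ~ h
_ _ : g -> g
  unify e -> Bool ~ g -> g
  unify e ~ g
  unify Bool ~ g
let x : Bool -> Bool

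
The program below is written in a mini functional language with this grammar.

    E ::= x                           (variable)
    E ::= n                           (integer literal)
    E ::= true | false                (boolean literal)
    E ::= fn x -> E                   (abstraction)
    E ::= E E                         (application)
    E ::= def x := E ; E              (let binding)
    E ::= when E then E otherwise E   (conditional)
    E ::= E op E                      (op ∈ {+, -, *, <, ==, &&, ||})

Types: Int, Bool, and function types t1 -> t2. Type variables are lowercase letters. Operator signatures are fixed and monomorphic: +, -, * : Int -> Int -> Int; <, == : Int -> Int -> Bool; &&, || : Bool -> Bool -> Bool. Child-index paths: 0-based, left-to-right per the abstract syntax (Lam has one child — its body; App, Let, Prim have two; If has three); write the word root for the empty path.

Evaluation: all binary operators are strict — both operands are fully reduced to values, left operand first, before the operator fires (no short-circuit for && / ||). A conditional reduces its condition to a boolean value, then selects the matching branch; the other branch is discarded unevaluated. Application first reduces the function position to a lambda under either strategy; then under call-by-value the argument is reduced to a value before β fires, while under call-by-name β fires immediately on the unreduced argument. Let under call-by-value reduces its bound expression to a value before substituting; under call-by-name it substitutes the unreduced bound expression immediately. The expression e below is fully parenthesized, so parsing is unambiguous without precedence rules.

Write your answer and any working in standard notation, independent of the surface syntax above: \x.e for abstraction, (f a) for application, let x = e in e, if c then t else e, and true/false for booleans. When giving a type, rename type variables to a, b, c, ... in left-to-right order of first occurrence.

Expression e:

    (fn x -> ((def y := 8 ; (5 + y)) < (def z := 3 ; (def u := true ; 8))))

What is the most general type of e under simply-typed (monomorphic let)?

Trace:
let y : Int
  unify Int ~ Int
y : Int
  unify Int ~ Int
  unify Int ~ Int
let z : Int
let u : Bool
  unify Int ~ Int
\x._ : a -> Bool

Answer: a -> Bool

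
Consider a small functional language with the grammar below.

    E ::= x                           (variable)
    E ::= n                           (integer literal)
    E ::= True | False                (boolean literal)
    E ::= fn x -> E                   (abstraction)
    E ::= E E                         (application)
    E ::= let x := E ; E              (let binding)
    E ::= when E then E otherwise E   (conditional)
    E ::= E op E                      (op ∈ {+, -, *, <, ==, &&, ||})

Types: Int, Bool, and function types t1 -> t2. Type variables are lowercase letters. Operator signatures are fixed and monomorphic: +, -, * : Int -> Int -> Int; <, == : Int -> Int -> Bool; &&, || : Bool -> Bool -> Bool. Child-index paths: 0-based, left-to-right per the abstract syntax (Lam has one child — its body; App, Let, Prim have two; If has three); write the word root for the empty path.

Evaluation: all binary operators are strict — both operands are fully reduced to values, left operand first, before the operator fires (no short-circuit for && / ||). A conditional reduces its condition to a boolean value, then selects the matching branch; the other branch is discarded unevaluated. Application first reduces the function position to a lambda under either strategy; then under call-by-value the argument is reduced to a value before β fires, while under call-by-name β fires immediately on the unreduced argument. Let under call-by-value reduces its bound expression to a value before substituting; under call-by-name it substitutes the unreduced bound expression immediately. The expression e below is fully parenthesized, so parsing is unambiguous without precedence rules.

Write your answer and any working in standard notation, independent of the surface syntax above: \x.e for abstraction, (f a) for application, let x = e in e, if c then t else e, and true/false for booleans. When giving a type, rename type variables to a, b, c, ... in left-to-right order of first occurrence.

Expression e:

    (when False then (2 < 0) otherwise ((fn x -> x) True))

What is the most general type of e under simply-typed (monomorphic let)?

Trace:
  unify Bool ~ Bool
  unify Int ~ Int
  unify Int ~ Int
x : a
\x._ : a -> a
  unify a -> a ~ Bool -> b
  unify a ~ Bool
  unify Bool ~ b
_ _ : Bool
  unify Bool ~ Bool

Answer: Bool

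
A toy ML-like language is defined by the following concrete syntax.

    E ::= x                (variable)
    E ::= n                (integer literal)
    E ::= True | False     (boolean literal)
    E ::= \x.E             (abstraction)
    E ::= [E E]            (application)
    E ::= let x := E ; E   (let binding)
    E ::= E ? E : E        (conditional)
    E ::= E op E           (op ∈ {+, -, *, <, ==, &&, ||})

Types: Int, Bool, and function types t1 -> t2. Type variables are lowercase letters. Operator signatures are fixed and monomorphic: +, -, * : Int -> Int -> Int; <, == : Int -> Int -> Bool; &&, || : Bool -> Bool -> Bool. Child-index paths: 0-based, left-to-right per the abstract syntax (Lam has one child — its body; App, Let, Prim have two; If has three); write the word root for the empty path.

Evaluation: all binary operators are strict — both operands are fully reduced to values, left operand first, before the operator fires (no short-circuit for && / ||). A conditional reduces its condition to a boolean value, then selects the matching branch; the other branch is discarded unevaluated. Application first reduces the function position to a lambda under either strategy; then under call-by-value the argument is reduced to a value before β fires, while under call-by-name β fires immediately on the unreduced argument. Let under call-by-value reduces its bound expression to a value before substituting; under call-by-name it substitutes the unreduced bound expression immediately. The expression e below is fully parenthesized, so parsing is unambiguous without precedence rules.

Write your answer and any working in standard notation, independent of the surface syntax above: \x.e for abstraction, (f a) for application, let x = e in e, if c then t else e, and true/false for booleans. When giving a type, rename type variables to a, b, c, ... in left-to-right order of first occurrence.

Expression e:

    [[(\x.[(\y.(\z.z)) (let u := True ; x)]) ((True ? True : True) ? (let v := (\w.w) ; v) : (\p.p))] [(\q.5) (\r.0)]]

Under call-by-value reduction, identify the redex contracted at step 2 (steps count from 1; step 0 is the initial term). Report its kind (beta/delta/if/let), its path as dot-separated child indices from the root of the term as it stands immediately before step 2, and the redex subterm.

Derivation:
step 0: (((\x.((\y.(\z.z)) (let u = true in x))) (if (if true then true else true) then (let v = (\w.w) in v) else (\p.p))) ((\q.5) (\r.0)))
step 1: [if@0.1.0] (((\x.((\y.(\z.z)) (let u = true in x))) (if true then (let v = (\w.w) in v) else (\p.p))) ((\q.5) (\r.0)))
step 2: [if@0.1] (((\x.((\y.(\z.z)) (let u = true in x))) (let v = (\w.w) in v)) ((\q.5) (\r.0)))

Answer: if at 0.1 : (if true then (let v = (\w.w) in v) else (\p.p))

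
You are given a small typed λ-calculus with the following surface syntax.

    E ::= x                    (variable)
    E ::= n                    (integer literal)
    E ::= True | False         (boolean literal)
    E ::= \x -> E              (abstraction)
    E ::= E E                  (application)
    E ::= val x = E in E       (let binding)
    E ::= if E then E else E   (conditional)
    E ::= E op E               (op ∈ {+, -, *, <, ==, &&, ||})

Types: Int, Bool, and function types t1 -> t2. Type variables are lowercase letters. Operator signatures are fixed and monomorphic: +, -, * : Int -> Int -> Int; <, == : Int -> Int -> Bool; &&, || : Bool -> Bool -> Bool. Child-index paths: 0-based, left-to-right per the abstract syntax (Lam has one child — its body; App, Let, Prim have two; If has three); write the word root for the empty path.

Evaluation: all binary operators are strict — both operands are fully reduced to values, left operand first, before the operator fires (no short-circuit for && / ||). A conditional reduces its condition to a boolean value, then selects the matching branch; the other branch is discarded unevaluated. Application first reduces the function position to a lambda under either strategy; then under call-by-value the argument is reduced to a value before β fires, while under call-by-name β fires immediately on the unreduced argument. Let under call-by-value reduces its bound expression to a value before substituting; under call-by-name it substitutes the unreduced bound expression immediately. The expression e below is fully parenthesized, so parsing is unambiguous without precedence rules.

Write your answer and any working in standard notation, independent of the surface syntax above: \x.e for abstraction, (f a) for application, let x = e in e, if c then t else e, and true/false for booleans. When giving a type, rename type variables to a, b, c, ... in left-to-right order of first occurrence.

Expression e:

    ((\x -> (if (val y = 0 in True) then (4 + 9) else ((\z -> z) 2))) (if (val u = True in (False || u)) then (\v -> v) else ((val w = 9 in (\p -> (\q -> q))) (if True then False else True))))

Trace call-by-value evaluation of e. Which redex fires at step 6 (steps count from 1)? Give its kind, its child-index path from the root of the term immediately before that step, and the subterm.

Answer: if at root : (if true then (4 + 9) else ((\z.z) 2))

Derivation:
step 0: ((\x.(if (let y = 0 in true) then (4 + 9) else ((\z.z) 2))) (if (let u = true in (false || u)) then (\v.v) else ((let w = 9 in (\p.(\q.q))) (if true then false else true))))
step 1: [let@1.0] ((\x.(if (let y = 0 in true) then (4 + 9) else ((\z.z) 2))) (if (false || true) then (\v.v) else ((let w = 9 in (\p.(\q.q))) (if true then false else true))))
step 2: [delta@1.0] ((\x.(if (let y = 0 in true) then (4 + 9) else ((\z.z) 2))) (if true then (\v.v) else ((let w = 9 in (\p.(\q.q))) (if true then false else true))))
step 3: [if@1] ((\x.(if (let y = 0 in true) then (4 + 9) else ((\z.z) 2))) (\v.v))
step 4: [beta@root] (if (let y = 0 in true) then (4 + 9) else ((\z.z) 2))
step 5: [let@0] (if true then (4 + 9) else ((\z.z) 2))
step 6: [if@root] (4 + 9)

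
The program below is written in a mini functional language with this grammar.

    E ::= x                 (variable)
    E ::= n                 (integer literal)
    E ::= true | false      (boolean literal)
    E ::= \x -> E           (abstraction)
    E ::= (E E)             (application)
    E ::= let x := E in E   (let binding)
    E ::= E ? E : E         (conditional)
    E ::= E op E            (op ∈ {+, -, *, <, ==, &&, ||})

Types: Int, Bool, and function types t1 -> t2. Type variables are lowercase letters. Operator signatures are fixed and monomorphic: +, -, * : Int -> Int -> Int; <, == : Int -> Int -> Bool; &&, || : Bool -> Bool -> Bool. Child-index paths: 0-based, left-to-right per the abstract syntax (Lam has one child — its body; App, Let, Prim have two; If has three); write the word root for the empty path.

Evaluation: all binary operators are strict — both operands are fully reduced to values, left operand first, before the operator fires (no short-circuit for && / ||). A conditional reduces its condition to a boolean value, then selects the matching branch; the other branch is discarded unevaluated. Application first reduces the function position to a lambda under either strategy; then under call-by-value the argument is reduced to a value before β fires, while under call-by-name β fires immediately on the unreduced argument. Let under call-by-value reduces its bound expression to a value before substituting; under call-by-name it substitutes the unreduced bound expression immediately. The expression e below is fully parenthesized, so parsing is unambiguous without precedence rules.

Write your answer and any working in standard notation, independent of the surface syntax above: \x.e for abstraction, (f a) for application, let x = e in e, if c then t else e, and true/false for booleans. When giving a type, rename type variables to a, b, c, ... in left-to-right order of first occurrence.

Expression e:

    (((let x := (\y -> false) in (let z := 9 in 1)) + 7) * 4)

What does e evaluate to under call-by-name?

Answer: 32

Working:
step 0: (((let x = (\y.false) in (let z = 9 in 1)) + 7) * 4)
step 1: [let@0.0] (((let z = 9 in 1) + 7) * 4)
step 2: [let@0.0] ((1 + 7) * 4)
step 3: [delta@0] (8 * 4)
step 4: [delta@root] 32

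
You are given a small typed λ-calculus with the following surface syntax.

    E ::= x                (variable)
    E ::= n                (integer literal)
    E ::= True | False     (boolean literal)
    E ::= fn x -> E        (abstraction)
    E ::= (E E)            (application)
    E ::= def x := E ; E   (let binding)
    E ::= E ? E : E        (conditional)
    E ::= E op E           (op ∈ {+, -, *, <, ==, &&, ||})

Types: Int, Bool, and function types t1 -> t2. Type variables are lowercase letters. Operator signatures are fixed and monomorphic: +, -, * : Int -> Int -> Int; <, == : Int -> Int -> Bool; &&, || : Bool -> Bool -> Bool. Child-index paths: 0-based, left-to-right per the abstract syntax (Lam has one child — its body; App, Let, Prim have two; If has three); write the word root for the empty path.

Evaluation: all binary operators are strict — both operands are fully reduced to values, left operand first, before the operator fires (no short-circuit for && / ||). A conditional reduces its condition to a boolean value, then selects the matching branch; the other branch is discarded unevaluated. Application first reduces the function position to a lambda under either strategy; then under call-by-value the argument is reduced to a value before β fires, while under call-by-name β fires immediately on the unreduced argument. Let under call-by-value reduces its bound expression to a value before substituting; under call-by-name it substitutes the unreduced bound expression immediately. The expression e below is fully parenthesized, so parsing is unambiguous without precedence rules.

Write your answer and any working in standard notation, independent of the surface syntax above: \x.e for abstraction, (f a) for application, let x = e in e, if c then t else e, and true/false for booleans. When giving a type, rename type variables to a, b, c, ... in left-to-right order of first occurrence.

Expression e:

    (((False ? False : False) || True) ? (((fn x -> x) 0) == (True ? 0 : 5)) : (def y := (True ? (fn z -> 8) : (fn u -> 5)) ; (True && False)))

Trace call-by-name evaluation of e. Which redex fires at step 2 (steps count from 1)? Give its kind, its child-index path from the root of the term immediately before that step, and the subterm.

Answer: delta at 0 : (false || true)

Working:
step 0: (if ((if false then false else false) || true) then (((\x.x) 0) == (if true then 0 else 5)) else (let y = (if true then (\z.8) else (\u.5)) in (true && false)))
step 1: [if@0.0] (if (false || true) then (((\x.x) 0) == (if true then 0 else 5)) else (let y = (if true then (\z.8) else (\u.5)) in (true && false)))
step 2: [delta@0] (if true then (((\x.x) 0) == (if true then 0 else 5)) else (let y = (if true then (\z.8) else (\u.5)) in (true && false)))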